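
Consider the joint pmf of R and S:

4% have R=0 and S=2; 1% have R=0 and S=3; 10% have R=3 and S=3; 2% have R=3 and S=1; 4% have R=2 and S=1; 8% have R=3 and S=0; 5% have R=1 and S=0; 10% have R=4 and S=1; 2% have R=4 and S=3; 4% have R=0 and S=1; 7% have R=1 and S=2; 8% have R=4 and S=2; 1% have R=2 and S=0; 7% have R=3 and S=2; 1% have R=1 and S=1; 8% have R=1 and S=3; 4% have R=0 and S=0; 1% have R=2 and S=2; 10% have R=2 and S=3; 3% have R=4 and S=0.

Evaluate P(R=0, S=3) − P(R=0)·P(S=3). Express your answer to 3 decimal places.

-0.030

P(R=0) = 0.04 + 0.04 + 0.04 + 0.01 = 0.13.
P(S=3) = 0.01 + 0.08 + 0.10 + 0.10 + 0.02 = 0.31.
P(R=0, S=3) − P(R=0)P(S=3) = 0.01 − 0.13×0.31 = -0.030.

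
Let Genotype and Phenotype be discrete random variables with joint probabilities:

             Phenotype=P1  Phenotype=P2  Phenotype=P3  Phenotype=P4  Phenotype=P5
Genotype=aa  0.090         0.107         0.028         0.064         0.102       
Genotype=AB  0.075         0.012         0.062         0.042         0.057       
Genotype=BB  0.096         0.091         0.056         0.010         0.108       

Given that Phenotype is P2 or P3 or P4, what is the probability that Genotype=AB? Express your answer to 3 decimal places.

0.246

P(Phenotype=P2) = 0.107 + 0.012 + 0.091 = 0.210.
P(Phenotype=P3) = 0.028 + 0.062 + 0.056 = 0.146.
P(Phenotype=P4) = 0.064 + 0.042 + 0.010 = 0.116.
P(Phenotype ∈ {P2, P3, P4}) = 0.210 + 0.146 + 0.116 = 0.472; P(Genotype=AB, Phenotype ∈ {P2, P3, P4}) = 0.012 + 0.062 + 0.042 = 0.116.
P(Genotype=AB | Phenotype ∈ {P2, P3, P4}) = 0.116/0.472 = 0.246.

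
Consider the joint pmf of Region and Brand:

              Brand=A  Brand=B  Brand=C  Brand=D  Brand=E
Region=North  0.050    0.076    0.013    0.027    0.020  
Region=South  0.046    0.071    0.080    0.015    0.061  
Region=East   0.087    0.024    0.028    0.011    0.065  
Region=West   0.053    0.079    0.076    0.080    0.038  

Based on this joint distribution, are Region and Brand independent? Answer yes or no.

no

P(Region=West) = 0.326 and P(Brand=D) = 0.133, so their product is 0.04336, but P(Region=West, Brand=D) = 0.080. Since these differ, Region and Brand are not independent.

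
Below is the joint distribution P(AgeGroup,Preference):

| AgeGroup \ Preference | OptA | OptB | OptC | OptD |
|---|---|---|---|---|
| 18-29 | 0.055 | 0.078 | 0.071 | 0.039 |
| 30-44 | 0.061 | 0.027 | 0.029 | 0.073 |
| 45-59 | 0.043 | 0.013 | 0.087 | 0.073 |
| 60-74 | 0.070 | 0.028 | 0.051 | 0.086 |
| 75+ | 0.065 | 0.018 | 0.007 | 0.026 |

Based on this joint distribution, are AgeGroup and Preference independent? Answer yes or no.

P(AgeGroup=18-29) = 0.243 and P(Preference=OptB) = 0.164, so their product is 0.03985, but P(AgeGroup=18-29, Preference=OptB) = 0.078. Since these differ, AgeGroup and Preference are not independent.

no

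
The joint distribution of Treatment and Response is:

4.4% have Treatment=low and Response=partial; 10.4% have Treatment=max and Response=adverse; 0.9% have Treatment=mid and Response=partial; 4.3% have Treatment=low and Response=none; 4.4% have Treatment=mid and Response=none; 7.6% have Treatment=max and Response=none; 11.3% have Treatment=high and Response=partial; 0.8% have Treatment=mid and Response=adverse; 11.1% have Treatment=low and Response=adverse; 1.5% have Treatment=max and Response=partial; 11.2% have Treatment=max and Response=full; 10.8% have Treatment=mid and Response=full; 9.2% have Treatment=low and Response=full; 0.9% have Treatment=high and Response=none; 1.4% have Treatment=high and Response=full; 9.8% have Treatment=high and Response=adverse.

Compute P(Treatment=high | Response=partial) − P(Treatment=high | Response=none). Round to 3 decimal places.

P(Response=partial) = 0.044 + 0.009 + 0.113 + 0.015 = 0.181; P(Treatment=high | Response=partial) = 0.113/0.181 = 0.6243.
P(Response=none) = 0.043 + 0.044 + 0.009 + 0.076 = 0.172; P(Treatment=high | Response=none) = 0.009/0.172 = 0.0523.
Difference = 0.572.

0.572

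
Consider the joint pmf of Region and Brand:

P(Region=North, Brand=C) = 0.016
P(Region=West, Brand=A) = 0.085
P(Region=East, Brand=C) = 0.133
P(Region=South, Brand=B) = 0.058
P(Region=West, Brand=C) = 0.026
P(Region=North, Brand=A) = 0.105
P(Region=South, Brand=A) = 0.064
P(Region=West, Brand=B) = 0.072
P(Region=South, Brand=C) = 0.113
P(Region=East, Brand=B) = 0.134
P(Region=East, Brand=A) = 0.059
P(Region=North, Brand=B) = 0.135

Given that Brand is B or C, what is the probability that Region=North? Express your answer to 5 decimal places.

0.21980

P(Brand=B) = 0.135 + 0.058 + 0.134 + 0.072 = 0.399.
P(Brand=C) = 0.016 + 0.113 + 0.133 + 0.026 = 0.288.
P(Brand ∈ {B, C}) = 0.399 + 0.288 = 0.687; P(Region=North, Brand ∈ {B, C}) = 0.135 + 0.016 = 0.151.
P(Region=North | Brand ∈ {B, C}) = 0.151/0.687 = 0.21980.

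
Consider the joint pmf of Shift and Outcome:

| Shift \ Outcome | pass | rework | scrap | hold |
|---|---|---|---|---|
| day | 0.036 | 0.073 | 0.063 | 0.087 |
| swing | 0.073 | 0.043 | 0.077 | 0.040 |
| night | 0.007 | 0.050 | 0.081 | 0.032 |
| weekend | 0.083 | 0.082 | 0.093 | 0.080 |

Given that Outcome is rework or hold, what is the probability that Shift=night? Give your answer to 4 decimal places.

P(Outcome=rework) = 0.073 + 0.043 + 0.050 + 0.082 = 0.248.
P(Outcome=hold) = 0.087 + 0.040 + 0.032 + 0.080 = 0.239.
P(Outcome ∈ {rework, hold}) = 0.248 + 0.239 = 0.487; P(Shift=night, Outcome ∈ {rework, hold}) = 0.050 + 0.032 = 0.082.
P(Shift=night | Outcome ∈ {rework, hold}) = 0.082/0.487 = 0.1684.

0.1684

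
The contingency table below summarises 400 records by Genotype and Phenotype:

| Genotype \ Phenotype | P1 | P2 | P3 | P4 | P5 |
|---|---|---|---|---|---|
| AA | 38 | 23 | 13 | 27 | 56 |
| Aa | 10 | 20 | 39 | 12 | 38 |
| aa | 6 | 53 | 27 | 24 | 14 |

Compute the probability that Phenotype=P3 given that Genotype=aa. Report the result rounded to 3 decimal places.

0.218

Total with Genotype=aa: 6 + 53 + 27 + 24 + 14 = 124.
P(Phenotype=P3 | Genotype=aa) = 27/124 = 0.218.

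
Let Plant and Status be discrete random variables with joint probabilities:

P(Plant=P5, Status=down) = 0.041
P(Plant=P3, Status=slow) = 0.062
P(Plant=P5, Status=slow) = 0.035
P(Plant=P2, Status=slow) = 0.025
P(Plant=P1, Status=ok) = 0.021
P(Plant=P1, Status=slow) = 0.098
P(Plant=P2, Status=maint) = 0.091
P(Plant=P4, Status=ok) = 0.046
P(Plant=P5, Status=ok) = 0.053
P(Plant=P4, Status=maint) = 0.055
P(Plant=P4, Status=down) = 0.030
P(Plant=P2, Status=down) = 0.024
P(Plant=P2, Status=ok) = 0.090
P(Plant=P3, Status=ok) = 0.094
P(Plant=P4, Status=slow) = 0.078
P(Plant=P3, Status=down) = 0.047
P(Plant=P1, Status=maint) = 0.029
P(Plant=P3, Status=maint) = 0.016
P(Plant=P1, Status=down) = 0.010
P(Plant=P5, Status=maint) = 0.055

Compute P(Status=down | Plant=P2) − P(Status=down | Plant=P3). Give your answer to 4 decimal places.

P(Plant=P2) = 0.090 + 0.025 + 0.024 + 0.091 = 0.230; P(Status=down | Plant=P2) = 0.024/0.230 = 0.10435.
P(Plant=P3) = 0.094 + 0.062 + 0.047 + 0.016 = 0.219; P(Status=down | Plant=P3) = 0.047/0.219 = 0.21461.
Difference = -0.1103.

-0.1103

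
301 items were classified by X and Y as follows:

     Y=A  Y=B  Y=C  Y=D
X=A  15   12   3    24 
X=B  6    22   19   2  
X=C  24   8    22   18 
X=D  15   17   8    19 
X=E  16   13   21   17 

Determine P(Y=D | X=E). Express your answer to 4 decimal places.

Total with X=E: 16 + 13 + 21 + 17 = 67.
P(Y=D | X=E) = 17/67 = 0.2537.

0.2537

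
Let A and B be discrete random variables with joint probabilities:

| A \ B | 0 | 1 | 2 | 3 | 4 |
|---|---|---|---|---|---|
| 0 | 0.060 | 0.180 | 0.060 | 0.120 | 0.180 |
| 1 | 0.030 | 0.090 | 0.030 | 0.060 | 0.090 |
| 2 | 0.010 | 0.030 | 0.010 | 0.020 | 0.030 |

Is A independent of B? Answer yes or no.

Every cell satisfies P(A,B) = P(A)·P(B). For instance P(A=1) = 0.300, P(B=3) = 0.200, and 0.300×0.200 = 0.060 matches the joint entry. So A and B are independent.

yes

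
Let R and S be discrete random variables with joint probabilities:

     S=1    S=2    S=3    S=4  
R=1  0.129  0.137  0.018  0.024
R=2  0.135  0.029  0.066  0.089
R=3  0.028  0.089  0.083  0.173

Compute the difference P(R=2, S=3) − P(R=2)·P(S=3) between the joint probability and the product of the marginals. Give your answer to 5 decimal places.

0.01273

P(R=2) = 0.135 + 0.029 + 0.066 + 0.089 = 0.319.
P(S=3) = 0.018 + 0.066 + 0.083 = 0.167.
P(R=2, S=3) − P(R=2)P(S=3) = 0.066 − 0.319×0.167 = 0.01273.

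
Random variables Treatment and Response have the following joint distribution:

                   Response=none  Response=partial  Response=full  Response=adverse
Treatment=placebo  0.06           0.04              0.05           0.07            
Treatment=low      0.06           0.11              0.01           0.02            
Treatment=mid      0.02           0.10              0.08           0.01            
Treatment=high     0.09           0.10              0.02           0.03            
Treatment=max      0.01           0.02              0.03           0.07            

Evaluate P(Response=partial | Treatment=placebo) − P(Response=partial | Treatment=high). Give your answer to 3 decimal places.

P(Treatment=placebo) = 0.06 + 0.04 + 0.05 + 0.07 = 0.22; P(Response=partial | Treatment=placebo) = 0.04/0.22 = 0.1818.
P(Treatment=high) = 0.09 + 0.10 + 0.02 + 0.03 = 0.24; P(Response=partial | Treatment=high) = 0.10/0.24 = 0.4167.
Difference = -0.235.

-0.235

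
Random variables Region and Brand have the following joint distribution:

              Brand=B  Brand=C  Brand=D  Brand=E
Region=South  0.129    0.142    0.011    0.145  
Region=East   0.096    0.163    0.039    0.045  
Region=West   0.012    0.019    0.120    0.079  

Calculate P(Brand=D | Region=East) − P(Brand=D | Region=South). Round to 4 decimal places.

P(Region=East) = 0.096 + 0.163 + 0.039 + 0.045 = 0.343; P(Brand=D | Region=East) = 0.039/0.343 = 0.11370.
P(Region=South) = 0.129 + 0.142 + 0.011 + 0.145 = 0.427; P(Brand=D | Region=South) = 0.011/0.427 = 0.02576.
Difference = 0.0879.

0.0879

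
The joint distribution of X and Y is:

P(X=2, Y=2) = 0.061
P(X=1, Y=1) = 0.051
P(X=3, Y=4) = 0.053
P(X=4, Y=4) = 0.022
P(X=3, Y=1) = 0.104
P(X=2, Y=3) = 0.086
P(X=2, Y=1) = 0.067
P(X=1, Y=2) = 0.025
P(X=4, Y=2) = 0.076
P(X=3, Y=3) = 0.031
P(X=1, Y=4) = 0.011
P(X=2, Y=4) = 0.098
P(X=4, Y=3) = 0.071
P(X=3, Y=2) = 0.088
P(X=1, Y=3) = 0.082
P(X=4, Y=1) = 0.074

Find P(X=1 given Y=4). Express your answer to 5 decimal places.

P(Y=4) = 0.011 + 0.098 + 0.053 + 0.022 = 0.184.
P(X=1 | Y=4) = 0.011/0.184 = 0.05978.

0.05978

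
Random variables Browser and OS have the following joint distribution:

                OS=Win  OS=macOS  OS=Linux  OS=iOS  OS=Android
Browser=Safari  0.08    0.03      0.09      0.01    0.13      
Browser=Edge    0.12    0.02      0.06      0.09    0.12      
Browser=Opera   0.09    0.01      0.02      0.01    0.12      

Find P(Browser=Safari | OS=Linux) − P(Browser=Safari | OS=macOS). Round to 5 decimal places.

0.02941

P(OS=Linux) = 0.09 + 0.06 + 0.02 = 0.17; P(Browser=Safari | OS=Linux) = 0.09/0.17 = 0.529412.
P(OS=macOS) = 0.03 + 0.02 + 0.01 = 0.06; P(Browser=Safari | OS=macOS) = 0.03/0.06 = 0.500000.
Difference = 0.02941.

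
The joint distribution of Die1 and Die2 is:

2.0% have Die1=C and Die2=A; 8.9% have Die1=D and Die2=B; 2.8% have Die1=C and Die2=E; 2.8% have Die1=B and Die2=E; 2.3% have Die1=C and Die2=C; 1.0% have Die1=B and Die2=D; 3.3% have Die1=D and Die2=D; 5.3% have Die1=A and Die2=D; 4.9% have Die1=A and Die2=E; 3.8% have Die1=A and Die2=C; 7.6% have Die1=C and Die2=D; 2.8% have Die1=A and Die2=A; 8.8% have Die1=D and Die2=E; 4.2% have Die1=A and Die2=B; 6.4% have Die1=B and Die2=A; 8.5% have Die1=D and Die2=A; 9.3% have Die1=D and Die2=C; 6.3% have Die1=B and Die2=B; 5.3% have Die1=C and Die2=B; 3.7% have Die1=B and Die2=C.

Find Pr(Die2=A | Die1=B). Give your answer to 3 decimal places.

0.317

P(Die1=B) = 0.064 + 0.063 + 0.037 + 0.010 + 0.028 = 0.202.
P(Die2=A | Die1=B) = 0.064/0.202 = 0.317.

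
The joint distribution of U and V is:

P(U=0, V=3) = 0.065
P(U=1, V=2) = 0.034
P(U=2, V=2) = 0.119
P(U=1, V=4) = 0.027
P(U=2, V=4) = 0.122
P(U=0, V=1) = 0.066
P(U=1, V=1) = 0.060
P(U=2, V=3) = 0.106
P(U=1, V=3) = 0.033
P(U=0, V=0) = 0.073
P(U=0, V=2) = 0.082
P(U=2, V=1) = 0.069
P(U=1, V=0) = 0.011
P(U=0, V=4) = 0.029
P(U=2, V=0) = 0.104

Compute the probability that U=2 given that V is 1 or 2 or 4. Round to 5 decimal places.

P(V=1) = 0.066 + 0.060 + 0.069 = 0.195.
P(V=2) = 0.082 + 0.034 + 0.119 = 0.235.
P(V=4) = 0.029 + 0.027 + 0.122 = 0.178.
P(V ∈ {1, 2, 4}) = 0.195 + 0.235 + 0.178 = 0.608; P(U=2, V ∈ {1, 2, 4}) = 0.069 + 0.119 + 0.122 = 0.310.
P(U=2 | V ∈ {1, 2, 4}) = 0.310/0.608 = 0.50987.

0.50987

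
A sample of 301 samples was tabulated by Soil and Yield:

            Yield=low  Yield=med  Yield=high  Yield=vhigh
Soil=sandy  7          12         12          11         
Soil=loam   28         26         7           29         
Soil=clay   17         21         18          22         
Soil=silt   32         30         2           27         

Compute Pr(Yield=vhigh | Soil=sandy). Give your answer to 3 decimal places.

Total with Soil=sandy: 7 + 12 + 12 + 11 = 42.
P(Yield=vhigh | Soil=sandy) = 11/42 = 0.262.

0.262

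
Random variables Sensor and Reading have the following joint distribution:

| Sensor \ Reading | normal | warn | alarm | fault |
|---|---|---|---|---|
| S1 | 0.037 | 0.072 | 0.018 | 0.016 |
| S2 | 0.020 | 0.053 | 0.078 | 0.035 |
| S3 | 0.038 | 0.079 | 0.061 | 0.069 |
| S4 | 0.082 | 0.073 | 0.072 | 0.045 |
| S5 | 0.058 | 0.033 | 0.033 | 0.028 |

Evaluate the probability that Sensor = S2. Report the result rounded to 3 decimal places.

0.186

P(Sensor=S2) = 0.020 + 0.053 + 0.078 + 0.035 = 0.186.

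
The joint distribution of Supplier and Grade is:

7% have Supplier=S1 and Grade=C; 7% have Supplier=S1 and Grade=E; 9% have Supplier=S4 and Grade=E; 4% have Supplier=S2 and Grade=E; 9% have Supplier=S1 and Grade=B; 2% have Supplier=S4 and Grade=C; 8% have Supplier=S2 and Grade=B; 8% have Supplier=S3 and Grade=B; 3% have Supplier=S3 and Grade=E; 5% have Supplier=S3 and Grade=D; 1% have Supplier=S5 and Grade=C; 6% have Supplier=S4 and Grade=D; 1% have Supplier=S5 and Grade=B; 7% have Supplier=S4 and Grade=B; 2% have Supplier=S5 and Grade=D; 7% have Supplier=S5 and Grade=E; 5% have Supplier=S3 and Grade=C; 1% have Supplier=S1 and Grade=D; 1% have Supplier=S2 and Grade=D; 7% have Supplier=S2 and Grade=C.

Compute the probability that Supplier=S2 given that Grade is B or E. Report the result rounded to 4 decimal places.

0.1905

P(Grade=B) = 0.09 + 0.08 + 0.08 + 0.07 + 0.01 = 0.33.
P(Grade=E) = 0.07 + 0.04 + 0.03 + 0.09 + 0.07 = 0.30.
P(Grade ∈ {B, E}) = 0.33 + 0.30 = 0.63; P(Supplier=S2, Grade ∈ {B, E}) = 0.08 + 0.04 = 0.12.
P(Supplier=S2 | Grade ∈ {B, E}) = 0.12/0.63 = 0.1905.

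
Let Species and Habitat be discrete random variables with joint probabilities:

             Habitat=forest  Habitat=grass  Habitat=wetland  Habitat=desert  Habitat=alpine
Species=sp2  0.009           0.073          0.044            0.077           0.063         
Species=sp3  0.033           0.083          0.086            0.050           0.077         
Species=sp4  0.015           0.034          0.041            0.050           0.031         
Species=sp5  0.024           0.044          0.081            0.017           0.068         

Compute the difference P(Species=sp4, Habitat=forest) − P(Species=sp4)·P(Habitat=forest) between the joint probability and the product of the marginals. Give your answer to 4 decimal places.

0.0011

P(Species=sp4) = 0.015 + 0.034 + 0.041 + 0.050 + 0.031 = 0.171.
P(Habitat=forest) = 0.009 + 0.033 + 0.015 + 0.024 = 0.081.
P(Species=sp4, Habitat=forest) − P(Species=sp4)P(Habitat=forest) = 0.015 − 0.171×0.081 = 0.0011.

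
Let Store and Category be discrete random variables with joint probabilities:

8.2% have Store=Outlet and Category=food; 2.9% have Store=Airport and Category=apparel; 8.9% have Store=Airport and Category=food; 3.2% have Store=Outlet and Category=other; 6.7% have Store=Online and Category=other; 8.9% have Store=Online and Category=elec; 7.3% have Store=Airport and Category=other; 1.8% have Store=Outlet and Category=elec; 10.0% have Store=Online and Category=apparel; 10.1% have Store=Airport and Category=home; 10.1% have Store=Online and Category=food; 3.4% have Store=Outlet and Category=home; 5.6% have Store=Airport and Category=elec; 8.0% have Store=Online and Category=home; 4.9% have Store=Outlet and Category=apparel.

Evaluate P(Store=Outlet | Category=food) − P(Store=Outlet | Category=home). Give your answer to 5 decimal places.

P(Category=food) = 0.089 + 0.082 + 0.101 = 0.272; P(Store=Outlet | Category=food) = 0.082/0.272 = 0.301471.
P(Category=home) = 0.101 + 0.034 + 0.080 = 0.215; P(Store=Outlet | Category=home) = 0.034/0.215 = 0.158140.
Difference = 0.14333.

0.14333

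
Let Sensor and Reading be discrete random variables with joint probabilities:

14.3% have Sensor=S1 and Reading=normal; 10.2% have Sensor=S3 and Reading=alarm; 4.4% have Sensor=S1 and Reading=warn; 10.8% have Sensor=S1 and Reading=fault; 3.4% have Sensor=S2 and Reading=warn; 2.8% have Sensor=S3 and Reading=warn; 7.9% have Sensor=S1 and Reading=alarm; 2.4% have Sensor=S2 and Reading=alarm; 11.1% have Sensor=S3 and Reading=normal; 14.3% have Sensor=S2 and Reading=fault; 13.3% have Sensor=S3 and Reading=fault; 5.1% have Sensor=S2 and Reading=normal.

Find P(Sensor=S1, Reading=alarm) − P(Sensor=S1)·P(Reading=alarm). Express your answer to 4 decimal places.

P(Sensor=S1) = 0.143 + 0.044 + 0.079 + 0.108 = 0.374.
P(Reading=alarm) = 0.079 + 0.024 + 0.102 = 0.205.
P(Sensor=S1, Reading=alarm) − P(Sensor=S1)P(Reading=alarm) = 0.079 − 0.374×0.205 = 0.0023.

0.0023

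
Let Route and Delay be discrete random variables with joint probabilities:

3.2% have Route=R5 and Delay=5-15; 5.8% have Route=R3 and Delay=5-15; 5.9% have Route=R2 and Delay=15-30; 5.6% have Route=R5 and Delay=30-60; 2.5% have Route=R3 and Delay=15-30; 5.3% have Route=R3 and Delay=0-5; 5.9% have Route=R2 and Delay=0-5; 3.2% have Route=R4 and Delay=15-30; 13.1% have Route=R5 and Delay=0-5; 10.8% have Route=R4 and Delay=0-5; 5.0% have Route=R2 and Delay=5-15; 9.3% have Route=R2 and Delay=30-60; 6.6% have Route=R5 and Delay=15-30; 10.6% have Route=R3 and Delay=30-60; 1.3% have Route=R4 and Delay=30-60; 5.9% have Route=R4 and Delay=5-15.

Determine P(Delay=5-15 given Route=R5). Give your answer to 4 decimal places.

0.1123

P(Route=R5) = 0.131 + 0.032 + 0.066 + 0.056 = 0.285.
P(Delay=5-15 | Route=R5) = 0.032/0.285 = 0.1123.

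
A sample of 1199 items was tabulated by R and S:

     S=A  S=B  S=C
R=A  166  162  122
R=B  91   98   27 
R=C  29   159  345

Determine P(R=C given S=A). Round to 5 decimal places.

0.10140

Total with S=A: 166 + 91 + 29 = 286.
P(R=C | S=A) = 29/286 = 0.10140.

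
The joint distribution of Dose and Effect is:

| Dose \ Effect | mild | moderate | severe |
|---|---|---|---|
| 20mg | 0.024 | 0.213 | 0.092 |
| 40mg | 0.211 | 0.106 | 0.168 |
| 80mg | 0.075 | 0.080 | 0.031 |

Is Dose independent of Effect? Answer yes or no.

no

P(Dose=40mg) = 0.485 and P(Effect=moderate) = 0.399, so their product is 0.19352, but P(Dose=40mg, Effect=moderate) = 0.106. Since these differ, Dose and Effect are not independent.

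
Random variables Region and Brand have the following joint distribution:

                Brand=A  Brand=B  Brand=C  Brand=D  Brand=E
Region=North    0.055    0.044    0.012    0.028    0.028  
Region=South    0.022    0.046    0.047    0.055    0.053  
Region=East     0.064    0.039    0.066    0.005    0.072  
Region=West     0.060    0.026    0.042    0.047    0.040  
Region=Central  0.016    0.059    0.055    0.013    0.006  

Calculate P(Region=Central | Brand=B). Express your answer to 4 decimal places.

P(Brand=B) = 0.044 + 0.046 + 0.039 + 0.026 + 0.059 = 0.214.
P(Region=Central | Brand=B) = 0.059/0.214 = 0.2757.

0.2757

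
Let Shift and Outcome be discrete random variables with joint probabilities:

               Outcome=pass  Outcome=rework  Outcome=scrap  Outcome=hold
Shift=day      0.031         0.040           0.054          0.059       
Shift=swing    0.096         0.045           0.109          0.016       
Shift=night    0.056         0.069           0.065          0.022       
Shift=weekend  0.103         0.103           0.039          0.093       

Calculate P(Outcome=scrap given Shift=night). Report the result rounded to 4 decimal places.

0.3066

P(Shift=night) = 0.056 + 0.069 + 0.065 + 0.022 = 0.212.
P(Outcome=scrap | Shift=night) = 0.065/0.212 = 0.3066.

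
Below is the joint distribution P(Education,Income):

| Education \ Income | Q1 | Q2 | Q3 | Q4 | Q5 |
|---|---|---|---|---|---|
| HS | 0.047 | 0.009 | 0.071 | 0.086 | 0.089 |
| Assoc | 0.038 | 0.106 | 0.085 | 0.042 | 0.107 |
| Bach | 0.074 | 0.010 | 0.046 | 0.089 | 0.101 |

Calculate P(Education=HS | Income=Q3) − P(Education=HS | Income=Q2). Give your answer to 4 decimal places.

0.2795

P(Income=Q3) = 0.071 + 0.085 + 0.046 = 0.202; P(Education=HS | Income=Q3) = 0.071/0.202 = 0.35149.
P(Income=Q2) = 0.009 + 0.106 + 0.010 = 0.125; P(Education=HS | Income=Q2) = 0.009/0.125 = 0.07200.
Difference = 0.2795.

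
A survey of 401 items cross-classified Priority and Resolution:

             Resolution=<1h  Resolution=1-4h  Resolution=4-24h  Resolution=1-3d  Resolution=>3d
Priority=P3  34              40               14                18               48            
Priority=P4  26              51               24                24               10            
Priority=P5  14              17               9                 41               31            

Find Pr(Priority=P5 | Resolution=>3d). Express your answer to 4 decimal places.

0.3483

Total with Resolution=>3d: 48 + 10 + 31 = 89.
P(Priority=P5 | Resolution=>3d) = 31/89 = 0.3483.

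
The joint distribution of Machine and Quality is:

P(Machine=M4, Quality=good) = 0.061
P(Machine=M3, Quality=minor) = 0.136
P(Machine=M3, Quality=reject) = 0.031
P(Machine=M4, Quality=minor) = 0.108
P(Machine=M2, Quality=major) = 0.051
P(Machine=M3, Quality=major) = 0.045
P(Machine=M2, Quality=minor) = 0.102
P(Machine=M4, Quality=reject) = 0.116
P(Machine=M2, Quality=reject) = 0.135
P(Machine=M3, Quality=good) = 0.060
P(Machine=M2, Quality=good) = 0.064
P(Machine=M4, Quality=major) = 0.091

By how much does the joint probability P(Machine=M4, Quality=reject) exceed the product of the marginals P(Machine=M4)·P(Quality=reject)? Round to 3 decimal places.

P(Machine=M4) = 0.061 + 0.108 + 0.091 + 0.116 = 0.376.
P(Quality=reject) = 0.135 + 0.031 + 0.116 = 0.282.
P(Machine=M4, Quality=reject) − P(Machine=M4)P(Quality=reject) = 0.116 − 0.376×0.282 = 0.010.

0.010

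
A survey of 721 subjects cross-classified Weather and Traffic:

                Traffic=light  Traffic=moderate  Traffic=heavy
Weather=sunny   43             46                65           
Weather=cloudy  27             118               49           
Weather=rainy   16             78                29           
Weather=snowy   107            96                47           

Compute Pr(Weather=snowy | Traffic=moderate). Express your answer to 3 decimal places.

0.284

Total with Traffic=moderate: 46 + 118 + 78 + 96 = 338.
P(Weather=snowy | Traffic=moderate) = 96/338 = 0.284.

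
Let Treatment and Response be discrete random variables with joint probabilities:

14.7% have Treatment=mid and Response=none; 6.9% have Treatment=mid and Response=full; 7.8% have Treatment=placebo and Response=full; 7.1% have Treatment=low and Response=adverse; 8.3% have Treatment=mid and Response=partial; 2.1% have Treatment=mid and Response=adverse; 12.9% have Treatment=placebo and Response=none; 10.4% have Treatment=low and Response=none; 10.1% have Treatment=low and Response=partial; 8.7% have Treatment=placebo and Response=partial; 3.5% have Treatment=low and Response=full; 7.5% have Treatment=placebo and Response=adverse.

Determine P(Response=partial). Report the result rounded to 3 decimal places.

0.271

P(Response=partial) = 0.087 + 0.101 + 0.083 = 0.271.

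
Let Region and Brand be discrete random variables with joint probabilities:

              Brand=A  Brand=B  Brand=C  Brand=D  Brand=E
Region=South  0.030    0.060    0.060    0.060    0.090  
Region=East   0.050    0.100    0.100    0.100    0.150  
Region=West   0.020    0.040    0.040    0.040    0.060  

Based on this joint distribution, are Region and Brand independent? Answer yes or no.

yes

Every cell satisfies P(Region,Brand) = P(Region)·P(Brand). For instance P(Region=East) = 0.500, P(Brand=D) = 0.200, and 0.500×0.200 = 0.100 matches the joint entry. So Region and Brand are independent.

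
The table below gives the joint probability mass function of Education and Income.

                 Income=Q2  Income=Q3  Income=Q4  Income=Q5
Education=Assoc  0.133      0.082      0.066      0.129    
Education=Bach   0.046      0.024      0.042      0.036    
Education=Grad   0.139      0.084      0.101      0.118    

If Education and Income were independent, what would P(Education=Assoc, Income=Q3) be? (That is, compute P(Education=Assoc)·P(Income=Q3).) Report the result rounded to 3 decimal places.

0.078

P(Education=Assoc) = 0.133 + 0.082 + 0.066 + 0.129 = 0.410.
P(Income=Q3) = 0.082 + 0.024 + 0.084 = 0.190.
Product: 0.410 × 0.190 = 0.078.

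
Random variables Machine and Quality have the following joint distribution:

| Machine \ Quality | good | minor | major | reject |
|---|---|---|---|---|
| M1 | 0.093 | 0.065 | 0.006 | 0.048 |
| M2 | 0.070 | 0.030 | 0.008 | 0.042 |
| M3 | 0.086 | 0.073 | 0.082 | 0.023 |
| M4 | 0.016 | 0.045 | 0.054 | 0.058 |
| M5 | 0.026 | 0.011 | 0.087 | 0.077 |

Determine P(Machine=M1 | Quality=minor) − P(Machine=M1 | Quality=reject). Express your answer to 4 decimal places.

P(Quality=minor) = 0.065 + 0.030 + 0.073 + 0.045 + 0.011 = 0.224; P(Machine=M1 | Quality=minor) = 0.065/0.224 = 0.29018.
P(Quality=reject) = 0.048 + 0.042 + 0.023 + 0.058 + 0.077 = 0.248; P(Machine=M1 | Quality=reject) = 0.048/0.248 = 0.19355.
Difference = 0.0966.

0.0966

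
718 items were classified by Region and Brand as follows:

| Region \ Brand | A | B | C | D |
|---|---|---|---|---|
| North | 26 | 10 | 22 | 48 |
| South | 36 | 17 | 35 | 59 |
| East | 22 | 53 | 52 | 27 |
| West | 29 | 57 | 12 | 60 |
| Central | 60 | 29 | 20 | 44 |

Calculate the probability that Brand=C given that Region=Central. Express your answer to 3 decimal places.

0.131

Total with Region=Central: 60 + 29 + 20 + 44 = 153.
P(Brand=C | Region=Central) = 20/153 = 0.131.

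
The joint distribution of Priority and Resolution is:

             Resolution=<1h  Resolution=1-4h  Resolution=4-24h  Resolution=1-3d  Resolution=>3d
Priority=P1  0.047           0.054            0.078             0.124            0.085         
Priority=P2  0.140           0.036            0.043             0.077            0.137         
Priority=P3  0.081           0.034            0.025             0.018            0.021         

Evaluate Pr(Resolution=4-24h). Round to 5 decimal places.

0.14600

P(Resolution=4-24h) = 0.078 + 0.043 + 0.025 = 0.146.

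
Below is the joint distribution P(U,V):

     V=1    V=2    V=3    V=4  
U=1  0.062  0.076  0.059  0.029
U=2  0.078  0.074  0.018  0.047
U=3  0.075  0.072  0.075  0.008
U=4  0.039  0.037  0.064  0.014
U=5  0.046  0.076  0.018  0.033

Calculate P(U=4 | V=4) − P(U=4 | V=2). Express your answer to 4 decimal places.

-0.0036

P(V=4) = 0.029 + 0.047 + 0.008 + 0.014 + 0.033 = 0.131; P(U=4 | V=4) = 0.014/0.131 = 0.10687.
P(V=2) = 0.076 + 0.074 + 0.072 + 0.037 + 0.076 = 0.335; P(U=4 | V=2) = 0.037/0.335 = 0.11045.
Difference = -0.0036.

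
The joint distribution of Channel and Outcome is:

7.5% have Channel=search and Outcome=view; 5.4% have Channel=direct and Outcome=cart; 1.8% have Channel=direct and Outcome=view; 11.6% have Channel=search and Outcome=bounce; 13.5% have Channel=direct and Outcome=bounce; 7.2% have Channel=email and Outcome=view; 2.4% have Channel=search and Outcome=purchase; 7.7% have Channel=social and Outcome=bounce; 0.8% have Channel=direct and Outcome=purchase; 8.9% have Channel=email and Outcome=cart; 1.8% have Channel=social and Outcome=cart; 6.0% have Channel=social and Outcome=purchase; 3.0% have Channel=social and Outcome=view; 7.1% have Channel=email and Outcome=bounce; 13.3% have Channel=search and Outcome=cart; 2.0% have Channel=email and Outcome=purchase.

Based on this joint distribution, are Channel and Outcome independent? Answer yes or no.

no

P(Channel=direct) = 0.215 and P(Outcome=bounce) = 0.399, so their product is 0.08579, but P(Channel=direct, Outcome=bounce) = 0.135. Since these differ, Channel and Outcome are not independent.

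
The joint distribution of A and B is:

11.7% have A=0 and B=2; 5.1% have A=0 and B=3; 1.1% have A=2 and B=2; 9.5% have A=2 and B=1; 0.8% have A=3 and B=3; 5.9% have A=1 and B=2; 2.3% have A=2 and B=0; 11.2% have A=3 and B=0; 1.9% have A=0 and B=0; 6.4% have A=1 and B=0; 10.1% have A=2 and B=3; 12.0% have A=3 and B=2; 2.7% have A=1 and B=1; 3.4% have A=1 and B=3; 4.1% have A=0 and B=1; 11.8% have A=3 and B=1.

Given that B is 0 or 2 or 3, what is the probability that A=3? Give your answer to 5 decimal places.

P(B=0) = 0.019 + 0.064 + 0.023 + 0.112 = 0.218.
P(B=2) = 0.117 + 0.059 + 0.011 + 0.120 = 0.307.
P(B=3) = 0.051 + 0.034 + 0.101 + 0.008 = 0.194.
P(B ∈ {0, 2, 3}) = 0.218 + 0.307 + 0.194 = 0.719; P(A=3, B ∈ {0, 2, 3}) = 0.112 + 0.120 + 0.008 = 0.240.
P(A=3 | B ∈ {0, 2, 3}) = 0.240/0.719 = 0.33380.

0.33380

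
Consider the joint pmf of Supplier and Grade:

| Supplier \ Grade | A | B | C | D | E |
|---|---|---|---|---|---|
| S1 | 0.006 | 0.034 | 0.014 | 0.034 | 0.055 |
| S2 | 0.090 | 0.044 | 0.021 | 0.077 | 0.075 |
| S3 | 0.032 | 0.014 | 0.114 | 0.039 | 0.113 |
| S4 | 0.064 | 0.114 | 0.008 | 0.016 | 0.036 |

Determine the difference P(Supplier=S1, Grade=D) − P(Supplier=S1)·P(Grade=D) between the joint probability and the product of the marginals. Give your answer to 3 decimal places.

0.010

P(Supplier=S1) = 0.006 + 0.034 + 0.014 + 0.034 + 0.055 = 0.143.
P(Grade=D) = 0.034 + 0.077 + 0.039 + 0.016 = 0.166.
P(Supplier=S1, Grade=D) − P(Supplier=S1)P(Grade=D) = 0.034 − 0.143×0.166 = 0.010.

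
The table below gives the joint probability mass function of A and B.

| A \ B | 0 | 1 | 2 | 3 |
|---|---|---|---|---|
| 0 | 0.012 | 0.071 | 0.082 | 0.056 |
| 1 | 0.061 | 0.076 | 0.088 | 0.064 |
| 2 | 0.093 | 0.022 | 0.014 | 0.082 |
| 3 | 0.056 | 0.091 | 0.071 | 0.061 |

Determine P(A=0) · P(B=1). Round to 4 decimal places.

0.0575

P(A=0) = 0.012 + 0.071 + 0.082 + 0.056 = 0.221.
P(B=1) = 0.071 + 0.076 + 0.022 + 0.091 = 0.260.
Product: 0.221 × 0.260 = 0.0575.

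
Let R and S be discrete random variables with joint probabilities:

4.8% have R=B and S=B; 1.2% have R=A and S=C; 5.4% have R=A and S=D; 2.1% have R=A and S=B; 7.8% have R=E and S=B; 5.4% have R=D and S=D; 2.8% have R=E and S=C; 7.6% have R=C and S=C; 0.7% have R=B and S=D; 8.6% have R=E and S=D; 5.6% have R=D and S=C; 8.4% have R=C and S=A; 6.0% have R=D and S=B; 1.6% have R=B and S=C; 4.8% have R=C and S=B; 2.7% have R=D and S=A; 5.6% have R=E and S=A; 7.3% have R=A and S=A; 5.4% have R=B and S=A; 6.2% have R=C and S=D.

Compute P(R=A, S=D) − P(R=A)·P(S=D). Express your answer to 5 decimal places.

P(R=A) = 0.073 + 0.021 + 0.012 + 0.054 = 0.160.
P(S=D) = 0.054 + 0.007 + 0.062 + 0.054 + 0.086 = 0.263.
P(R=A, S=D) − P(R=A)P(S=D) = 0.054 − 0.160×0.263 = 0.01192.

0.01192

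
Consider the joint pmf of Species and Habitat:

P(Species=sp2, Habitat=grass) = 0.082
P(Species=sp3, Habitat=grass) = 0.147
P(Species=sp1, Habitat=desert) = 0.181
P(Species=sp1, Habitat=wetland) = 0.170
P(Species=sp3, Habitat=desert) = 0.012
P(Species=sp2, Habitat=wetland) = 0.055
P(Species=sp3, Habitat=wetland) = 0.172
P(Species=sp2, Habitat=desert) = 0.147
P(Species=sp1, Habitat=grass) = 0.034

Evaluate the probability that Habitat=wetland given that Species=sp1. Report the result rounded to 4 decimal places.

P(Species=sp1) = 0.034 + 0.170 + 0.181 = 0.385.
P(Habitat=wetland | Species=sp1) = 0.170/0.385 = 0.4416.

0.4416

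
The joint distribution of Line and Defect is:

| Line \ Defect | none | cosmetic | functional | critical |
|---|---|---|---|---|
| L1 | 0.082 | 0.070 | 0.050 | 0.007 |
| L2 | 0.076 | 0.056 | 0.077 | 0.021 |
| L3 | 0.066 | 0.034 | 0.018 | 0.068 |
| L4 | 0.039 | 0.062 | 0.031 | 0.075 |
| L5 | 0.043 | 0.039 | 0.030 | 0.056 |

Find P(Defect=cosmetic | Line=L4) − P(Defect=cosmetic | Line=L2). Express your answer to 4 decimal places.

0.0560

P(Line=L4) = 0.039 + 0.062 + 0.031 + 0.075 = 0.207; P(Defect=cosmetic | Line=L4) = 0.062/0.207 = 0.29952.
P(Line=L2) = 0.076 + 0.056 + 0.077 + 0.021 = 0.230; P(Defect=cosmetic | Line=L2) = 0.056/0.230 = 0.24348.
Difference = 0.0560.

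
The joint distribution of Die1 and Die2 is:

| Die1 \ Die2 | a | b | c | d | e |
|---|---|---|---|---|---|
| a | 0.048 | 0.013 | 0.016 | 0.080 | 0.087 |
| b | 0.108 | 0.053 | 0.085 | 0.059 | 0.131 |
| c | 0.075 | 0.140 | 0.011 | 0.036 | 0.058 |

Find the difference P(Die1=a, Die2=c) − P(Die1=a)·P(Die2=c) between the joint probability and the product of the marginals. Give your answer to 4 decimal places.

-0.0113

P(Die1=a) = 0.048 + 0.013 + 0.016 + 0.080 + 0.087 = 0.244.
P(Die2=c) = 0.016 + 0.085 + 0.011 = 0.112.
P(Die1=a, Die2=c) − P(Die1=a)P(Die2=c) = 0.016 − 0.244×0.112 = -0.0113.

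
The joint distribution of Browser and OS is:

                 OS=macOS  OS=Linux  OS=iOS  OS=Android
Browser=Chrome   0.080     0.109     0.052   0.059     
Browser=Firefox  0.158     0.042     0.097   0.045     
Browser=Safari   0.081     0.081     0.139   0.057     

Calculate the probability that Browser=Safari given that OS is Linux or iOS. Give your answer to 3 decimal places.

P(OS=Linux) = 0.109 + 0.042 + 0.081 = 0.232.
P(OS=iOS) = 0.052 + 0.097 + 0.139 = 0.288.
P(OS ∈ {Linux, iOS}) = 0.232 + 0.288 = 0.520; P(Browser=Safari, OS ∈ {Linux, iOS}) = 0.081 + 0.139 = 0.220.
P(Browser=Safari | OS ∈ {Linux, iOS}) = 0.220/0.520 = 0.423.

0.423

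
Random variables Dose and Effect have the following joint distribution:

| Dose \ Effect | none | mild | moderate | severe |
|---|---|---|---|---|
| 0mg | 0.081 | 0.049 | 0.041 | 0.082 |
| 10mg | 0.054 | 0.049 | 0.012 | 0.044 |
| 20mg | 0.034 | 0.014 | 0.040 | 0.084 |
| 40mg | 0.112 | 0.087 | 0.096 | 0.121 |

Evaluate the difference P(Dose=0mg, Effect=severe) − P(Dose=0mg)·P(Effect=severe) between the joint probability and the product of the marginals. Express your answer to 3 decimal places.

P(Dose=0mg) = 0.081 + 0.049 + 0.041 + 0.082 = 0.253.
P(Effect=severe) = 0.082 + 0.044 + 0.084 + 0.121 = 0.331.
P(Dose=0mg, Effect=severe) − P(Dose=0mg)P(Effect=severe) = 0.082 − 0.253×0.331 = -0.002.

-0.002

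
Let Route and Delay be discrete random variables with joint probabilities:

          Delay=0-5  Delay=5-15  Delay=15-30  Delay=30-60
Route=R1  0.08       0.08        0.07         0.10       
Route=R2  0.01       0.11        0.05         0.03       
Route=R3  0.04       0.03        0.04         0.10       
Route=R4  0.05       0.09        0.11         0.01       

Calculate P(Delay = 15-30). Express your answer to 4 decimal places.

0.2700

P(Delay=15-30) = 0.07 + 0.05 + 0.04 + 0.11 = 0.27.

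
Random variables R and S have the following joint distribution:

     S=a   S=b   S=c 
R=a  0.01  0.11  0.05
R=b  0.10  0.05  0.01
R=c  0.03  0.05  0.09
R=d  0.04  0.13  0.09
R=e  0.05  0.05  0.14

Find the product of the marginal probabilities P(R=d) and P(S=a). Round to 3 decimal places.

0.060

P(R=d) = 0.04 + 0.13 + 0.09 = 0.26.
P(S=a) = 0.01 + 0.10 + 0.03 + 0.04 + 0.05 = 0.23.
Product: 0.26 × 0.23 = 0.060.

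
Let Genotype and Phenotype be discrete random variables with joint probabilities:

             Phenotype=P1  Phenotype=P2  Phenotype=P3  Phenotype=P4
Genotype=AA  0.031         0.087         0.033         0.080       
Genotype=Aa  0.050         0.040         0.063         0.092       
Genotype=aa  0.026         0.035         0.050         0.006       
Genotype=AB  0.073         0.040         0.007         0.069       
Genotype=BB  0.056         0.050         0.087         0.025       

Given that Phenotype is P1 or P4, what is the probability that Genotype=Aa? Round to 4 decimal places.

0.2795

P(Phenotype=P1) = 0.031 + 0.050 + 0.026 + 0.073 + 0.056 = 0.236.
P(Phenotype=P4) = 0.080 + 0.092 + 0.006 + 0.069 + 0.025 = 0.272.
P(Phenotype ∈ {P1, P4}) = 0.236 + 0.272 = 0.508; P(Genotype=Aa, Phenotype ∈ {P1, P4}) = 0.050 + 0.092 = 0.142.
P(Genotype=Aa | Phenotype ∈ {P1, P4}) = 0.142/0.508 = 0.2795.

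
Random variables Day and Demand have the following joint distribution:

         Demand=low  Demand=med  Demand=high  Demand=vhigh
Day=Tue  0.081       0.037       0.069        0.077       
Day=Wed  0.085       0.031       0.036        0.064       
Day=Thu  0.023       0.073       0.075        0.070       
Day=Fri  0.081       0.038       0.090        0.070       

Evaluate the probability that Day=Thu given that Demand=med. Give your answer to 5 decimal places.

0.40782

P(Demand=med) = 0.037 + 0.031 + 0.073 + 0.038 = 0.179.
P(Day=Thu | Demand=med) = 0.073/0.179 = 0.40782.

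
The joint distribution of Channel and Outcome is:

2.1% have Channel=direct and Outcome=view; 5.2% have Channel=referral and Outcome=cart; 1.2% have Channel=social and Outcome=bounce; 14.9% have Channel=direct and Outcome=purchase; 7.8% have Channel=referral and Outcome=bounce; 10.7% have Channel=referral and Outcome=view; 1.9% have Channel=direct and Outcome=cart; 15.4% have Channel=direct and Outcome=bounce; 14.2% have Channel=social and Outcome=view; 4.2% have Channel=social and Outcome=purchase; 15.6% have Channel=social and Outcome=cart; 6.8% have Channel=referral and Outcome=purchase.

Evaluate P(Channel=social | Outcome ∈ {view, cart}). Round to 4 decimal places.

P(Outcome=view) = 0.142 + 0.021 + 0.107 = 0.270.
P(Outcome=cart) = 0.156 + 0.019 + 0.052 = 0.227.
P(Outcome ∈ {view, cart}) = 0.270 + 0.227 = 0.497; P(Channel=social, Outcome ∈ {view, cart}) = 0.142 + 0.156 = 0.298.
P(Channel=social | Outcome ∈ {view, cart}) = 0.298/0.497 = 0.5996.

0.5996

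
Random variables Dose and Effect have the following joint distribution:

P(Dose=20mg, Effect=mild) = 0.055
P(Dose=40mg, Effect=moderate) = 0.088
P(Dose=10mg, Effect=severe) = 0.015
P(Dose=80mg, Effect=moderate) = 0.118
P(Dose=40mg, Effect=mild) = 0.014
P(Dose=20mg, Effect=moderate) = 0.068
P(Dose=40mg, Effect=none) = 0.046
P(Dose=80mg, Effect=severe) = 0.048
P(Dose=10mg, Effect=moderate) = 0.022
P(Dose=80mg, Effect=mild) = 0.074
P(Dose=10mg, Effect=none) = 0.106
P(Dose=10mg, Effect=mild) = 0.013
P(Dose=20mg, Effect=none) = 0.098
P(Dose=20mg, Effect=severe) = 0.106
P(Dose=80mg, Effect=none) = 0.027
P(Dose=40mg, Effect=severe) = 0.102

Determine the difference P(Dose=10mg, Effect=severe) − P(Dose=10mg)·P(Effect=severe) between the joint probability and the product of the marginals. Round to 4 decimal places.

-0.0273

P(Dose=10mg) = 0.106 + 0.013 + 0.022 + 0.015 = 0.156.
P(Effect=severe) = 0.015 + 0.106 + 0.102 + 0.048 = 0.271.
P(Dose=10mg, Effect=severe) − P(Dose=10mg)P(Effect=severe) = 0.015 − 0.156×0.271 = -0.0273.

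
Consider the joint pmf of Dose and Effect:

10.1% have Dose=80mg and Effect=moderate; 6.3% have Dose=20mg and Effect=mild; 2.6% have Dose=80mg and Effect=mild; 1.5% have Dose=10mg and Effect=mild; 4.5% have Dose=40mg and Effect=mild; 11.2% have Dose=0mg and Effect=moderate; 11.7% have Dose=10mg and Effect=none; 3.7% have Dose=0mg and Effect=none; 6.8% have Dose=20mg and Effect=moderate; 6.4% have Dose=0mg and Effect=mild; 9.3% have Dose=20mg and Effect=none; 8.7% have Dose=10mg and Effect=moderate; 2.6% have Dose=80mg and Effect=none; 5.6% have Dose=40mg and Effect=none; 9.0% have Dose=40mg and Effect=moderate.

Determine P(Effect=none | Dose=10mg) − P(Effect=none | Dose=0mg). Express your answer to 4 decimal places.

P(Dose=10mg) = 0.117 + 0.015 + 0.087 = 0.219; P(Effect=none | Dose=10mg) = 0.117/0.219 = 0.53425.
P(Dose=0mg) = 0.037 + 0.064 + 0.112 = 0.213; P(Effect=none | Dose=0mg) = 0.037/0.213 = 0.17371.
Difference = 0.3605.

0.3605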